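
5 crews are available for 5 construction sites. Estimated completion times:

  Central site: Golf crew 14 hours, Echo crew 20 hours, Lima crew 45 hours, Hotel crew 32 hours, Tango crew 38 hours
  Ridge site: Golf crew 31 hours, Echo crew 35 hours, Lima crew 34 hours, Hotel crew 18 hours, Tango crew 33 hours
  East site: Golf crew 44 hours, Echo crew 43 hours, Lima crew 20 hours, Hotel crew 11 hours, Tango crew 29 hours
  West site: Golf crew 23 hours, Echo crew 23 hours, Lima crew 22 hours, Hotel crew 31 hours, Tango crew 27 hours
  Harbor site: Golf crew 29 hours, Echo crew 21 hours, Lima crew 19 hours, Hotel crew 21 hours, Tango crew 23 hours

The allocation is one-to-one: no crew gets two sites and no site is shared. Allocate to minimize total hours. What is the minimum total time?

This is the linear assignment problem.
Optimal: Golf crew→Central site (14 hours), Echo crew→West site (23 hours), Lima crew→East site (20 hours), Hotel crew→Ridge site (18 hours), Tango crew→Harbor site (23 hours) — total 14+23+20+18+23 = 98 hours.
Row-greedy (each crew in turn takes its cheapest remaining site) gives 100 hours, worse by 2.
Swapping Tango crew↔Echo crew (Tango crew→West site 27 hours, Echo crew→Harbor site 21 hours) adds 2.
Every other assignment is strictly worse.

Minimum total: 98 hours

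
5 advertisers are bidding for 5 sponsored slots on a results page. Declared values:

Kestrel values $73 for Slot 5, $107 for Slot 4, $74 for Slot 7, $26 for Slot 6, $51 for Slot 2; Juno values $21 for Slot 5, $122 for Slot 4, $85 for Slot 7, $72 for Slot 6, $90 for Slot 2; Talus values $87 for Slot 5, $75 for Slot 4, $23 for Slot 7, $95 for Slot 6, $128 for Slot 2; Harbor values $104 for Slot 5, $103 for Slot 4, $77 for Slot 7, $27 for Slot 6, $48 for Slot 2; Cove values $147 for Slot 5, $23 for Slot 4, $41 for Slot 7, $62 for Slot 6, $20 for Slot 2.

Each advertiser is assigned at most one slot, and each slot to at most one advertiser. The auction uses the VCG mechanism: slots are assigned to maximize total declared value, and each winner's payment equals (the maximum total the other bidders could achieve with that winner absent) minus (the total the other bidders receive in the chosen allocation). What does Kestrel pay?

Kestrel pays $50.

Efficient allocation: Kestrel→Slot 4 ($107), Juno→Slot 6 ($72), Talus→Slot 2 ($128), Harbor→Slot 7 ($77), Cove→Slot 5 ($147); total welfare W = $531.
Kestrel receives Slot 4 at value $107, so the others get W − 107 = $424.
Without Kestrel: best allocation of the remaining 4 bidders over all 5 slots is Juno→Slot 4 ($122), Talus→Slot 2 ($128), Harbor→Slot 7 ($77), Cove→Slot 5 ($147), total $474.
VCG payment = (others' best without Kestrel) − (others' welfare with Kestrel) = 474 − 424 = $50.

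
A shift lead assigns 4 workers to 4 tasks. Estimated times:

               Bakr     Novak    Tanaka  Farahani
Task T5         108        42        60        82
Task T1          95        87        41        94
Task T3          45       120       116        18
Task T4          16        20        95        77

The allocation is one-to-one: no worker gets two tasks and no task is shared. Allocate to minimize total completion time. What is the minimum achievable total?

Min total: 117 min

Optimal: Bakr→Task T4 (16 min), Novak→Task T5 (42 min), Tanaka→Task T1 (41 min), Farahani→Task T3 (18 min) — total 16+42+41+18 = 117 min.
Swapping Novak↔Bakr (Novak→Task T4 20 min, Bakr→Task T5 108 min) adds 70.
No other one-to-one assignment undercuts 117 min.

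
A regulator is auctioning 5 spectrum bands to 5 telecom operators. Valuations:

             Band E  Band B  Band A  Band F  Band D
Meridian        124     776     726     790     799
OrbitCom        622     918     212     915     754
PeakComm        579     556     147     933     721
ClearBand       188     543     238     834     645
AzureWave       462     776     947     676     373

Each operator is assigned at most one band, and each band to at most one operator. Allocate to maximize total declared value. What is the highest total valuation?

Maximum total: $4077M

This is the linear assignment problem.
Optimal: Meridian→Band D ($799M), OrbitCom→Band B ($918M), PeakComm→Band E ($579M), ClearBand→Band F ($834M), AzureWave→Band A ($947M) — total 799+918+579+834+947 = $4077M.
Max-entry greedy (repeatedly take the single best remaining cell) gives $3785M, worse by 292.
Next-best assignment: Meridian→Band B, OrbitCom→Band E, PeakComm→Band F, ClearBand→Band D, AzureWave→Band A = $3923M.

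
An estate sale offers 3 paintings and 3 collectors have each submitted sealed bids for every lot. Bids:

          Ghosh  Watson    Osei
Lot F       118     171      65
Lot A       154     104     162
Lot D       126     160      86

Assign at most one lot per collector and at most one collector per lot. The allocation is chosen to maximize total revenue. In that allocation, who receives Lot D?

Ghosh receives Lot D.

Optimal: Ghosh→Lot D ($126), Watson→Lot F ($171), Osei→Lot A ($162) — total 126+171+162 = $459.
Ghosh's own top lot is Lot A ($154), but forcing Ghosh→Lot A and reassigning the rest optimally gives only $411 — worse by 48.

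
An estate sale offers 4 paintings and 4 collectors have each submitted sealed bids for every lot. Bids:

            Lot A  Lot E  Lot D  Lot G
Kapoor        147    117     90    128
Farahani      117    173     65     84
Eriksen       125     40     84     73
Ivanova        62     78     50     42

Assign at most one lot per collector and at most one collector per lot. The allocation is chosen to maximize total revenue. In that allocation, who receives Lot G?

Optimal: Kapoor→Lot G ($128), Farahani→Lot E ($173), Eriksen→Lot A ($125), Ivanova→Lot D ($50) — total 128+173+125+50 = $476.
Row-greedy (each collector in turn takes its best remaining lot) gives $446, worse by 30.
Next-best assignment: Kapoor→Lot G, Farahani→Lot E, Eriksen→Lot D, Ivanova→Lot A = $447.
Swapping Ivanova↔Eriksen (Ivanova→Lot A $62, Eriksen→Lot D $84) loses 29.
Kapoor's own top lot is Lot A ($147), but forcing Kapoor→Lot A and reassigning the rest optimally gives only $446 — worse by 30.

Kapoor receives Lot G.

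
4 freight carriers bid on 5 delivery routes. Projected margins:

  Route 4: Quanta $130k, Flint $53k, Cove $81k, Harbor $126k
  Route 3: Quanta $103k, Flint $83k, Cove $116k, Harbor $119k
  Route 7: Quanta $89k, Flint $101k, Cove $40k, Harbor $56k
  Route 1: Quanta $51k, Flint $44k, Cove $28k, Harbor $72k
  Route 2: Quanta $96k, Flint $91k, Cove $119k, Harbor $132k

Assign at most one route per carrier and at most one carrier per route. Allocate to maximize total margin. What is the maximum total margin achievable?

Optimal: Quanta→Route 4 ($130k), Flint→Route 7 ($101k), Cove→Route 3 ($116k), Harbor→Route 2 ($132k) — total 130+101+116+132 = $479k.
Row-greedy (each carrier in turn takes its best remaining route) gives $469k, worse by 10.
Next-best assignment: Quanta→Route 4, Flint→Route 7, Cove→Route 2, Harbor→Route 3 = $469k.
Swapping Harbor↔Quanta (Harbor→Route 4 $126k, Quanta→Route 2 $96k) loses 40.
Every other assignment is strictly worse.

Maximum total: $479k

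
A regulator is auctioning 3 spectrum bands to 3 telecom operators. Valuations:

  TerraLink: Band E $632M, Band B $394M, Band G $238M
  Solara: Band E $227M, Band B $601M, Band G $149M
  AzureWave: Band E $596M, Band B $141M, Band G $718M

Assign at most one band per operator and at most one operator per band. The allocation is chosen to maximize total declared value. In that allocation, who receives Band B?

Solara receives Band B.

Optimal: TerraLink→Band E ($632M), Solara→Band B ($601M), AzureWave→Band G ($718M) — total 632+601+718 = $1951M.
Swapping AzureWave↔Solara (AzureWave→Band B $141M, Solara→Band G $149M) loses 1029.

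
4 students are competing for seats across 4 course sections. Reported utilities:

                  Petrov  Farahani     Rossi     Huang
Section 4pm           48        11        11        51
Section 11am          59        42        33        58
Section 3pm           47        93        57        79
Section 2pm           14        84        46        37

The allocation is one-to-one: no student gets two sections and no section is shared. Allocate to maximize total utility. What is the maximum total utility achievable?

Max total: 251 points

Treat this as an assignment problem: match each student to one section.
Optimal: Petrov→Section 11am (59 points), Farahani→Section 2pm (84 points), Rossi→Section 3pm (57 points), Huang→Section 4pm (51 points) — total 59+84+57+51 = 251 points.
Column-greedy (each section in turn goes to its best remaining student) gives 249 points, worse by 2.
Swapping Rossi↔Farahani (Rossi→Section 2pm 46 points, Farahani→Section 3pm 93 points) loses 2.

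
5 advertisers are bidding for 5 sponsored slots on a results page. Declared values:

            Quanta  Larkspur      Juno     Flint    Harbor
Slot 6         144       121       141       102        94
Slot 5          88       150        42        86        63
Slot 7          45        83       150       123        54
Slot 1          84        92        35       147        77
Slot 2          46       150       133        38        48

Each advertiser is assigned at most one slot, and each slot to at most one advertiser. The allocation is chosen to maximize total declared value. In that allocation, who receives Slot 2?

This is a one-to-one assignment (maximum-weight bipartite matching).
Optimal: Quanta→Slot 6 ($144), Larkspur→Slot 2 ($150), Juno→Slot 7 ($150), Flint→Slot 1 ($147), Harbor→Slot 5 ($63) — total 144+150+150+147+63 = $654.
Row-greedy (each advertiser in turn takes its best remaining slot) gives $639, worse by 15.
Next-best assignment: Quanta→Slot 6, Larkspur→Slot 5, Juno→Slot 7, Flint→Slot 1, Harbor→Slot 2 = $639.
Swapping Flint↔Juno (Flint→Slot 7 $123, Juno→Slot 1 $35) loses 139.
Every other assignment is strictly worse.
Larkspur's own top slot is Slot 5 ($150), but forcing Larkspur→Slot 5 and reassigning the rest optimally gives only $639 — worse by 15.

Larkspur receives Slot 2.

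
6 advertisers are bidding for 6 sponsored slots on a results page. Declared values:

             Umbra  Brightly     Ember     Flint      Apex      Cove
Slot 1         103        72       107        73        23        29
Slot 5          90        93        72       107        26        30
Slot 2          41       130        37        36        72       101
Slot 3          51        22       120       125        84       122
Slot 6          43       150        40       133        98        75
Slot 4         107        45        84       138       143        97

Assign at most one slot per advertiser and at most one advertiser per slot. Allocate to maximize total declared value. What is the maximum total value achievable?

Max total: $725

Optimal: Umbra→Slot 5 ($90), Brightly→Slot 2 ($130), Ember→Slot 1 ($107), Flint→Slot 6 ($133), Apex→Slot 4 ($143), Cove→Slot 3 ($122) — total 90+130+107+133+143+122 = $725.
Column-greedy (each slot in turn goes to its best remaining advertiser) gives $671, worse by 54.
Checked against all permutations: $725 is optimal.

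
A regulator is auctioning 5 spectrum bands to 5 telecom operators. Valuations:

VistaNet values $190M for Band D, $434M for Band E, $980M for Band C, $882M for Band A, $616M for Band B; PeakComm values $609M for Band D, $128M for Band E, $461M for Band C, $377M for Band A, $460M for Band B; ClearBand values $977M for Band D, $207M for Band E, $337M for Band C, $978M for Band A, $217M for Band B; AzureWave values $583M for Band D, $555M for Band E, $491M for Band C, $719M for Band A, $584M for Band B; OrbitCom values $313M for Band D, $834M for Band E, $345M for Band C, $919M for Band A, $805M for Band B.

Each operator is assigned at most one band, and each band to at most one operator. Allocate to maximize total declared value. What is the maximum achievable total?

Maximum total: $3985M

This is the linear assignment problem.
Optimal: VistaNet→Band C ($980M), PeakComm→Band D ($609M), ClearBand→Band A ($978M), AzureWave→Band B ($584M), OrbitCom→Band E ($834M) — total 980+609+978+584+834 = $3985M.
Column-greedy (each band in turn goes to its best remaining operator) gives $3970M, worse by 15.
Next-best assignment: VistaNet→Band C, PeakComm→Band B, ClearBand→Band D, AzureWave→Band A, OrbitCom→Band E = $3970M.
Swapping OrbitCom↔PeakComm (OrbitCom→Band D $313M, PeakComm→Band E $128M) loses 1002.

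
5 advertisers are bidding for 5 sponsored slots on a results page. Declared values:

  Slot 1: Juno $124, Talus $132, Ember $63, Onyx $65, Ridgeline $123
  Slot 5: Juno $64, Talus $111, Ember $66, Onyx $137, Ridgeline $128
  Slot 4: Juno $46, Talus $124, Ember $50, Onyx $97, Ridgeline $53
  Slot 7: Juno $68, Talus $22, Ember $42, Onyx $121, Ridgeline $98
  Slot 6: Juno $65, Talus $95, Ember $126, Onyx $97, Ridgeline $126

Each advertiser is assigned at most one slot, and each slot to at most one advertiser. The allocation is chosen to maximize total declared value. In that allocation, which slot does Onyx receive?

Optimal: Juno→Slot 1 ($124), Talus→Slot 4 ($124), Ember→Slot 6 ($126), Onyx→Slot 7 ($121), Ridgeline→Slot 5 ($128) — total 124+124+126+121+128 = $623.
Column-greedy (each slot in turn goes to its best remaining advertiser) gives $516, worse by 107.
Next-best assignment: Juno→Slot 1, Talus→Slot 4, Ember→Slot 6, Onyx→Slot 5, Ridgeline→Slot 7 = $609.
Swapping Onyx↔Talus (Onyx→Slot 4 $97, Talus→Slot 7 $22) loses 126.
Onyx's own top slot is Slot 5 ($137), but forcing Onyx→Slot 5 and reassigning the rest optimally gives only $609 — worse by 14.

Onyx receives Slot 7.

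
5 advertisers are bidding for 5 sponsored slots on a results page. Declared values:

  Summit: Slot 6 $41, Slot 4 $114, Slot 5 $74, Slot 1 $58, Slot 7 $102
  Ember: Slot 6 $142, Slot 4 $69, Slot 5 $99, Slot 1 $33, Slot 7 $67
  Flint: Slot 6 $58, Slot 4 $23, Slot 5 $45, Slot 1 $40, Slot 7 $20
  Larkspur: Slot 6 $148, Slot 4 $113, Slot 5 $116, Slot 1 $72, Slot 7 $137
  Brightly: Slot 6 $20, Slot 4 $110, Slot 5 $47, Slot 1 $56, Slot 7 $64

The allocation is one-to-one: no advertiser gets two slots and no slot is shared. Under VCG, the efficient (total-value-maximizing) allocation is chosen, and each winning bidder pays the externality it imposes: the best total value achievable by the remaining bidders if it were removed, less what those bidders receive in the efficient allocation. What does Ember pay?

Ember pays $37.

Efficient allocation: Summit→Slot 7 ($102), Ember→Slot 6 ($142), Flint→Slot 1 ($40), Larkspur→Slot 5 ($116), Brightly→Slot 4 ($110); total welfare W = $510.
Ember receives Slot 6 at value $142, so the others get W − 142 = $368.
Without Ember: best allocation of the remaining 4 bidders over all 5 slots is Summit→Slot 7 ($102), Flint→Slot 5 ($45), Larkspur→Slot 6 ($148), Brightly→Slot 4 ($110), total $405.
VCG payment = (others' best without Ember) − (others' welfare with Ember) = 405 − 368 = $37.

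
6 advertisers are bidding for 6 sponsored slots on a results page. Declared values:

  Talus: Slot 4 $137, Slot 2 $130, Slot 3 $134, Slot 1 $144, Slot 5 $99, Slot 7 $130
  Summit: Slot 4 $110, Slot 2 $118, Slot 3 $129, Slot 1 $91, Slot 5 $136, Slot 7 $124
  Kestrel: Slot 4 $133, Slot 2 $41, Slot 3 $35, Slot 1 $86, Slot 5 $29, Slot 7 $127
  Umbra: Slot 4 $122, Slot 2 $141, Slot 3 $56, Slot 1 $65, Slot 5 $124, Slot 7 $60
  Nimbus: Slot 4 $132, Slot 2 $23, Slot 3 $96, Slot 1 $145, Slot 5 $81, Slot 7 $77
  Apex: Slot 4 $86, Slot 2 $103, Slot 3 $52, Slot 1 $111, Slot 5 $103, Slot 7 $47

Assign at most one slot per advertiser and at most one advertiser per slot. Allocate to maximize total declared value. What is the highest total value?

Max total: $782

Optimal: Talus→Slot 4 ($137), Summit→Slot 3 ($129), Kestrel→Slot 7 ($127), Umbra→Slot 2 ($141), Nimbus→Slot 1 ($145), Apex→Slot 5 ($103) — total 137+129+127+141+145+103 = $782.
Row-greedy (each advertiser in turn takes its best remaining slot) gives $697, worse by 85.
Next-best assignment: Talus→Slot 3, Summit→Slot 5, Kestrel→Slot 7, Umbra→Slot 2, Nimbus→Slot 4, Apex→Slot 1 = $781.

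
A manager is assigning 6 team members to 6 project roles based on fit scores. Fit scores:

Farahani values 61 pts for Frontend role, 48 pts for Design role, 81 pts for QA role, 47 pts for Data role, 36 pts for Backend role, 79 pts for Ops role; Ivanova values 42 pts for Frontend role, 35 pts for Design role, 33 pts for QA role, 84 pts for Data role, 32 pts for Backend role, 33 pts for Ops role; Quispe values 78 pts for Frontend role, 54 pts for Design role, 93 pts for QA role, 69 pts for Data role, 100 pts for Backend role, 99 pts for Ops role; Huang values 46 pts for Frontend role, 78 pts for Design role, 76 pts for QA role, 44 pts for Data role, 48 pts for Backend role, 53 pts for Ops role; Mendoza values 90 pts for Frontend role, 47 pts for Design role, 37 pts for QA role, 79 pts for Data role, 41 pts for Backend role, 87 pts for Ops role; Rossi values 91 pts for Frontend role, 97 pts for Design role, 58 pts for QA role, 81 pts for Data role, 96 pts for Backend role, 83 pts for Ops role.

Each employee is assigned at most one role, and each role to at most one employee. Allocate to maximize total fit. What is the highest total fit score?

Max total: 528 pts

Optimal: Farahani→QA role (81 pts), Ivanova→Data role (84 pts), Quispe→Ops role (99 pts), Huang→Design role (78 pts), Mendoza→Frontend role (90 pts), Rossi→Backend role (96 pts) — total 81+84+99+78+90+96 = 528 pts.
Row-greedy (each employee in turn takes its best remaining role) gives 516 pts, worse by 12.
Next-best assignment: Farahani→Ops role, Ivanova→Data role, Quispe→Backend role, Huang→QA role, Mendoza→Frontend role, Rossi→Design role = 526 pts.
Checked against all permutations: 528 pts is optimal.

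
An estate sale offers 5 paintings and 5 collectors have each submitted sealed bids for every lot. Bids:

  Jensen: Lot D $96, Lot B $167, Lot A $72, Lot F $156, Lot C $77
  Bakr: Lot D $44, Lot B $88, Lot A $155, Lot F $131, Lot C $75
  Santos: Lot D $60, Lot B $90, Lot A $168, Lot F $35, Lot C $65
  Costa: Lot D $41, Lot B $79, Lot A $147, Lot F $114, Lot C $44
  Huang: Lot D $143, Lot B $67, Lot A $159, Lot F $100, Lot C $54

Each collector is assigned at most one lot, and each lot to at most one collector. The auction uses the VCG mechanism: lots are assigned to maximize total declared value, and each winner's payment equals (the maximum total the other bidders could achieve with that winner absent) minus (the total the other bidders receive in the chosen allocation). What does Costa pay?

Efficient allocation: Jensen→Lot B ($167), Bakr→Lot C ($75), Santos→Lot A ($168), Costa→Lot F ($114), Huang→Lot D ($143); total welfare W = $667.
Costa receives Lot F at value $114, so the others get W − 114 = $553.
Without Costa: best allocation of the remaining 4 bidders over all 5 lots is Jensen→Lot B ($167), Bakr→Lot F ($131), Santos→Lot A ($168), Huang→Lot D ($143), total $609.
VCG payment = (others' best without Costa) − (others' welfare with Costa) = 609 − 553 = $56.

Costa pays $56.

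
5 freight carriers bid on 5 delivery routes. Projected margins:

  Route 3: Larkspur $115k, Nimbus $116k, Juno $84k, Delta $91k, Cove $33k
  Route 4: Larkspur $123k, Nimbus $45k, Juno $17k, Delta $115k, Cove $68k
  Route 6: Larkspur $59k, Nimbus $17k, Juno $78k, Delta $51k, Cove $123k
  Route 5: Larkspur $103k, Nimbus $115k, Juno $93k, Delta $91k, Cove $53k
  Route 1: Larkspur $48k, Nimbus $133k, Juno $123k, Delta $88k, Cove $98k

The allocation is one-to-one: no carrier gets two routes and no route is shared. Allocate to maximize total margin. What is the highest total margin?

Max total: $591k

This is the linear assignment problem.
Optimal: Larkspur→Route 3 ($115k), Nimbus→Route 5 ($115k), Juno→Route 1 ($123k), Delta→Route 4 ($115k), Cove→Route 6 ($123k) — total 115+115+123+115+123 = $591k.
Max-entry greedy (repeatedly take the single best remaining cell) gives $563k, worse by 28.
Next-best assignment: Larkspur→Route 5, Nimbus→Route 3, Juno→Route 1, Delta→Route 4, Cove→Route 6 = $580k.
Swapping Juno↔Nimbus (Juno→Route 5 $93k, Nimbus→Route 1 $133k) loses 12.
No other one-to-one assignment exceeds $591k.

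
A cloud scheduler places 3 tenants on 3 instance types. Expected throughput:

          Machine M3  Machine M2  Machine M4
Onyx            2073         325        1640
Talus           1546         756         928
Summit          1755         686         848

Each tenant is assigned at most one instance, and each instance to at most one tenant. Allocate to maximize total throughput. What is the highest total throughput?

Max total: 4151 ops/s

Optimal: Onyx→Machine M4 (1640 ops/s), Talus→Machine M2 (756 ops/s), Summit→Machine M3 (1755 ops/s) — total 1640+756+1755 = 4151 ops/s.
Column-greedy (each instance in turn goes to its best remaining tenant) gives 3677 ops/s, worse by 474.
Swapping Summit↔Onyx (Summit→Machine M4 848 ops/s, Onyx→Machine M3 2073 ops/s) loses 474.
Every other assignment is strictly worse.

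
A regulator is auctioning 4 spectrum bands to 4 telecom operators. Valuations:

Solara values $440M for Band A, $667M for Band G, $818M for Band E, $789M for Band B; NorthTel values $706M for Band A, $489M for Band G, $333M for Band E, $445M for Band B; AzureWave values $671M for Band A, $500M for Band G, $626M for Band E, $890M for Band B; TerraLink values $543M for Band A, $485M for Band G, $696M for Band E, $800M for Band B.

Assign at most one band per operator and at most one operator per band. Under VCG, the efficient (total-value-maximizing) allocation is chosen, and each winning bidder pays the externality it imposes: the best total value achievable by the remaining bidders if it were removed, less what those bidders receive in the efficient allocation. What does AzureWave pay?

Efficient allocation: Solara→Band G ($667M), NorthTel→Band A ($706M), AzureWave→Band B ($890M), TerraLink→Band E ($696M); total welfare W = $2959M.
AzureWave receives Band B at value $890M, so the others get W − 890 = $2069M.
Without AzureWave: best allocation of the remaining 3 bidders over all 4 bands is Solara→Band E ($818M), NorthTel→Band A ($706M), TerraLink→Band B ($800M), total $2324M.
VCG payment = (others' best without AzureWave) − (others' welfare with AzureWave) = 2324 − 2069 = $255M.

AzureWave pays $255M.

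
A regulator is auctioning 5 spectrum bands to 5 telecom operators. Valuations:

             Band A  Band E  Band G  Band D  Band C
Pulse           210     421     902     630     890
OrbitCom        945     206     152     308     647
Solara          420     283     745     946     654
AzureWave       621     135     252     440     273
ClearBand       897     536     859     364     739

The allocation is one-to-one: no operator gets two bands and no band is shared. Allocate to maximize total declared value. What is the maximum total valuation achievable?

Optimal: Pulse→Band C ($890M), OrbitCom→Band A ($945M), Solara→Band D ($946M), AzureWave→Band E ($135M), ClearBand→Band G ($859M) — total 890+945+946+135+859 = $3775M.
Max-entry greedy (repeatedly take the single best remaining cell) gives $3667M, worse by 108.

Max total: $3775M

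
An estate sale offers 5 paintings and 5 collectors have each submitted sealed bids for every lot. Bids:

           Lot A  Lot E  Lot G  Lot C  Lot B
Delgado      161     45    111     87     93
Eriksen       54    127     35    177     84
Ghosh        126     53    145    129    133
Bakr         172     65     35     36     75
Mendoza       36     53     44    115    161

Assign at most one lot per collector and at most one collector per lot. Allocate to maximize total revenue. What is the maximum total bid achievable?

Max total: $709

Optimal: Delgado→Lot A ($161), Eriksen→Lot C ($177), Ghosh→Lot G ($145), Bakr→Lot E ($65), Mendoza→Lot B ($161) — total 161+177+145+65+161 = $709.
Column-greedy (each lot in turn goes to its best remaining collector) gives $652, worse by 57.
Next-best assignment: Delgado→Lot E, Eriksen→Lot C, Ghosh→Lot G, Bakr→Lot A, Mendoza→Lot B = $700.
Checked against all permutations: $709 is optimal.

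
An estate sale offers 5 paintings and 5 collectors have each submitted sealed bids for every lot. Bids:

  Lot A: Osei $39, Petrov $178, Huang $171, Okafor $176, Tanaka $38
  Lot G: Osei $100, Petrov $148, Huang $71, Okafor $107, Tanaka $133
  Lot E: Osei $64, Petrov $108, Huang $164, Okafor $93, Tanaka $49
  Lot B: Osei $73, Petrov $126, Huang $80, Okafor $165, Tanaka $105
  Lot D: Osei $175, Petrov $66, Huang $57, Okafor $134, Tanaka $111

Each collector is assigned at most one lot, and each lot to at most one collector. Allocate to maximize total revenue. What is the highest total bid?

Optimal: Osei→Lot D ($175), Petrov→Lot A ($178), Huang→Lot E ($164), Okafor→Lot B ($165), Tanaka→Lot G ($133) — total 175+178+164+165+133 = $815.
Checked against all permutations: $815 is optimal.

Maximum total: $815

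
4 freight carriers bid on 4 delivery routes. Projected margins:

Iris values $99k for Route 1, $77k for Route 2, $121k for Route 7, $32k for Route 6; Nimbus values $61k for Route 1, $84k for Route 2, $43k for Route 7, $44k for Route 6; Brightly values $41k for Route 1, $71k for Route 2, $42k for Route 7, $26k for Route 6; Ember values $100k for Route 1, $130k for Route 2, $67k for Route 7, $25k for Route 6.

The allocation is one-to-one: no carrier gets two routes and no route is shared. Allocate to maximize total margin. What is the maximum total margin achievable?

This is a one-to-one assignment (maximum-weight bipartite matching).
Optimal: Iris→Route 7 ($121k), Nimbus→Route 1 ($61k), Brightly→Route 6 ($26k), Ember→Route 2 ($130k) — total 121+61+26+130 = $338k.
Next-best assignment: Iris→Route 7, Nimbus→Route 6, Brightly→Route 1, Ember→Route 2 = $336k.
Every other assignment is strictly worse.

Max total: $338k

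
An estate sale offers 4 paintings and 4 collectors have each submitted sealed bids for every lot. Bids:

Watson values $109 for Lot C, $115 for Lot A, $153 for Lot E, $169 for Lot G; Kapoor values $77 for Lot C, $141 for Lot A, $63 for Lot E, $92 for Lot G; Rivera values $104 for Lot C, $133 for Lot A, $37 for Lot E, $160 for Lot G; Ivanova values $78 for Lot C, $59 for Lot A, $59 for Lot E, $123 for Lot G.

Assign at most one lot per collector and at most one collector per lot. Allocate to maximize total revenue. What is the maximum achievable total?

Maximum total: $532

Optimal: Watson→Lot E ($153), Kapoor→Lot A ($141), Rivera→Lot G ($160), Ivanova→Lot C ($78) — total 153+141+160+78 = $532.
Max-entry greedy (repeatedly take the single best remaining cell) gives $473, worse by 59.
No other one-to-one assignment exceeds $532.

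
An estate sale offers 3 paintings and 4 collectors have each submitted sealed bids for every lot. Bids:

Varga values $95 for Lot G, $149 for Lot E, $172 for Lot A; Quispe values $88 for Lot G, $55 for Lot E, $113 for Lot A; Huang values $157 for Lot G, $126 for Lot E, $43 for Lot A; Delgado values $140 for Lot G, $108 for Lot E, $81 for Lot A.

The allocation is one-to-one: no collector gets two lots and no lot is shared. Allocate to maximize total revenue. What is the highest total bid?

Optimal: Delgado→Lot G ($140), Huang→Lot E ($126), Varga→Lot A ($172) — total 140+126+172 = $438.
Row-greedy (each collector in turn takes its best remaining lot) gives $386, worse by 52.
No other one-to-one assignment exceeds $438.

Max total: $438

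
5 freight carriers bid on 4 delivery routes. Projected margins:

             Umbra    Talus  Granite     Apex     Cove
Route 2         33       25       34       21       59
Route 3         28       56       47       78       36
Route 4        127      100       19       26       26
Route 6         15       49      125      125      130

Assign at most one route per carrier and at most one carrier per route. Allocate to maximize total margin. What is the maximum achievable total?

Maximum total: $389k

This is the linear assignment problem.
Optimal: Cove→Route 2 ($59k), Apex→Route 3 ($78k), Umbra→Route 4 ($127k), Granite→Route 6 ($125k) — total 59+78+127+125 = $389k.
Row-greedy (each carrier in turn takes its best remaining route) gives $329k, worse by 60.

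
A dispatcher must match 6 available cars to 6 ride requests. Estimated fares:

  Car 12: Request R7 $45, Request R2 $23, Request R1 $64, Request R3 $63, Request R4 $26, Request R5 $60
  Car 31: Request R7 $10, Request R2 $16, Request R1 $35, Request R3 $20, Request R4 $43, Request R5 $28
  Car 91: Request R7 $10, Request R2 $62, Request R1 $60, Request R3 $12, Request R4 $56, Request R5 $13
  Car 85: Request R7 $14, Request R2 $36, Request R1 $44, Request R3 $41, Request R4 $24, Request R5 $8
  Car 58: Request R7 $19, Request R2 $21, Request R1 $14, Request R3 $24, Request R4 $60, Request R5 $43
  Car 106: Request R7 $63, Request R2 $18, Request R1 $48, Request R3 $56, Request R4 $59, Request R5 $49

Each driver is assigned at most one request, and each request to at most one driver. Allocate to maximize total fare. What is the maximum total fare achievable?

Max total: $321

Optimal: Car 12→Request R5 ($60), Car 31→Request R1 ($35), Car 91→Request R2 ($62), Car 85→Request R3 ($41), Car 58→Request R4 ($60), Car 106→Request R7 ($63) — total 60+35+62+41+60+63 = $321.
Next-best assignment: Car 12→Request R3, Car 31→Request R5, Car 91→Request R2, Car 85→Request R1, Car 58→Request R4, Car 106→Request R7 = $320.
Every other assignment is strictly worse.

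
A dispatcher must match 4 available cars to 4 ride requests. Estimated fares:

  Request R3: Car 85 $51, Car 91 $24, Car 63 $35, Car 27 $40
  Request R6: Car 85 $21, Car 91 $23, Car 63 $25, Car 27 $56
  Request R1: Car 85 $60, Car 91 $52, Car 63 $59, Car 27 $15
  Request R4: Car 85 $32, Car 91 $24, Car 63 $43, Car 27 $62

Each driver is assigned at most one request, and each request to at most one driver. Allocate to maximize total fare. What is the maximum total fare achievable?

Treat this as an assignment problem: match each driver to one request.
Optimal: Car 85→Request R3 ($51), Car 91→Request R1 ($52), Car 63→Request R4 ($43), Car 27→Request R6 ($56) — total 51+52+43+56 = $202.
Max-entry greedy (repeatedly take the single best remaining cell) gives $180, worse by 22.

Maximum total: $202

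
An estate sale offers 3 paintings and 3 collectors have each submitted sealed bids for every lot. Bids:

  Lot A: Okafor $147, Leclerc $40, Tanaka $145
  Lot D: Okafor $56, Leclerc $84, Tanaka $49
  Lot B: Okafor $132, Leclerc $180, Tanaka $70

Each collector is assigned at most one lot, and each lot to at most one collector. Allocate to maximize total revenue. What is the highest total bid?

Optimal: Okafor→Lot D ($56), Leclerc→Lot B ($180), Tanaka→Lot A ($145) — total 56+180+145 = $381.
Column-greedy (each lot in turn goes to its best remaining collector) gives $301, worse by 80.
Next-best assignment: Okafor→Lot A, Leclerc→Lot B, Tanaka→Lot D = $376.

Max total: $381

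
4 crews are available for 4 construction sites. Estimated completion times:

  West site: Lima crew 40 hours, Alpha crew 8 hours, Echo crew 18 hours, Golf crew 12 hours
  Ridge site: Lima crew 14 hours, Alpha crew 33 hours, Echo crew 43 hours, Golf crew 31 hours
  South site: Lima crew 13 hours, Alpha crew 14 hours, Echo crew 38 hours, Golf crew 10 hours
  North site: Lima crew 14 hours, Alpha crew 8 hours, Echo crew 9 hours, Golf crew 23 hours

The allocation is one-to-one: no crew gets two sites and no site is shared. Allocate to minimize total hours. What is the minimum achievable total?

Optimal: Lima crew→Ridge site (14 hours), Alpha crew→West site (8 hours), Echo crew→North site (9 hours), Golf crew→South site (10 hours) — total 14+8+9+10 = 41 hours.
Row-greedy (each crew in turn takes its cheapest remaining site) gives 61 hours, worse by 20.
No other one-to-one assignment undercuts 41 hours.

Min total: 41 hours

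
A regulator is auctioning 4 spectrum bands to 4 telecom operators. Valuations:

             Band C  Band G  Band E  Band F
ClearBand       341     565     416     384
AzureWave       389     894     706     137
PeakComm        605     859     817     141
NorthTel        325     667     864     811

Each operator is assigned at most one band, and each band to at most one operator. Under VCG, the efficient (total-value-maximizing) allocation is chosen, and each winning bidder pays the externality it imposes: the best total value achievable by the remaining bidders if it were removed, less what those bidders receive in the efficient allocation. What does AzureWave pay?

AzureWave pays $224M.

Efficient allocation: ClearBand→Band C ($341M), AzureWave→Band G ($894M), PeakComm→Band E ($817M), NorthTel→Band F ($811M); total welfare W = $2863M.
AzureWave receives Band G at value $894M, so the others get W − 894 = $1969M.
Without AzureWave: best allocation of the remaining 3 bidders over all 4 bands is ClearBand→Band G ($565M), PeakComm→Band E ($817M), NorthTel→Band F ($811M), total $2193M.
VCG payment = (others' best without AzureWave) − (others' welfare with AzureWave) = 2193 − 1969 = $224M.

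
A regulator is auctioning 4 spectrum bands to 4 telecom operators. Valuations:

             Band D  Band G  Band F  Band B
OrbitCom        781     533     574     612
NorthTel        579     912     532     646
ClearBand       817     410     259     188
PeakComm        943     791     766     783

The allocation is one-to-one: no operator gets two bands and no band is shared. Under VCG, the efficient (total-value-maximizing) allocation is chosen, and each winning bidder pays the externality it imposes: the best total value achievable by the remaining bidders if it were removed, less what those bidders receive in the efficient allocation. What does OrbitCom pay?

OrbitCom pays $17M.

Efficient allocation: OrbitCom→Band B ($612M), NorthTel→Band G ($912M), ClearBand→Band D ($817M), PeakComm→Band F ($766M); total welfare W = $3107M.
OrbitCom receives Band B at value $612M, so the others get W − 612 = $2495M.
Without OrbitCom: best allocation of the remaining 3 bidders over all 4 bands is NorthTel→Band G ($912M), ClearBand→Band D ($817M), PeakComm→Band B ($783M), total $2512M.
VCG payment = (others' best without OrbitCom) − (others' welfare with OrbitCom) = 2512 − 2495 = $17M.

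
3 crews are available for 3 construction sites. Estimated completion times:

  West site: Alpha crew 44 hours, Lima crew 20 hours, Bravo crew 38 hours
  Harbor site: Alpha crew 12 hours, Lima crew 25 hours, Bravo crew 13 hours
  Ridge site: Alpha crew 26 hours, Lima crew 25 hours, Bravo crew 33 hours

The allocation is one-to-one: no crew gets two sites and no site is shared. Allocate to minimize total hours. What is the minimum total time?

Min total: 59 hours

Optimal: Alpha crew→Ridge site (26 hours), Lima crew→West site (20 hours), Bravo crew→Harbor site (13 hours) — total 26+20+13 = 59 hours.
Min-entry greedy (repeatedly take the single cheapest remaining cell) gives 65 hours, worse by 6.
Swapping Lima crew↔Alpha crew (Lima crew→Ridge site 25 hours, Alpha crew→West site 44 hours) adds 23.
Checked against all permutations: 59 hours is optimal.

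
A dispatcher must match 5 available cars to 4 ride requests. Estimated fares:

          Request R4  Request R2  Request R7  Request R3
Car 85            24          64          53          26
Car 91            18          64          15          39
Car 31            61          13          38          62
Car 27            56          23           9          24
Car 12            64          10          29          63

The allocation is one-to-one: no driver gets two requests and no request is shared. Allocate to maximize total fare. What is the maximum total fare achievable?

Maximum total: $243

Optimal: Car 12→Request R4 ($64), Car 91→Request R2 ($64), Car 85→Request R7 ($53), Car 31→Request R3 ($62) — total 64+64+53+62 = $243.
Column-greedy (each request in turn goes to its best remaining driver) gives $205, worse by 38.
Next-best assignment: Car 31→Request R4, Car 91→Request R2, Car 85→Request R7, Car 12→Request R3 = $241.
Swapping Car 31↔Car 91 (Car 31→Request R2 $13, Car 91→Request R3 $39) loses 74.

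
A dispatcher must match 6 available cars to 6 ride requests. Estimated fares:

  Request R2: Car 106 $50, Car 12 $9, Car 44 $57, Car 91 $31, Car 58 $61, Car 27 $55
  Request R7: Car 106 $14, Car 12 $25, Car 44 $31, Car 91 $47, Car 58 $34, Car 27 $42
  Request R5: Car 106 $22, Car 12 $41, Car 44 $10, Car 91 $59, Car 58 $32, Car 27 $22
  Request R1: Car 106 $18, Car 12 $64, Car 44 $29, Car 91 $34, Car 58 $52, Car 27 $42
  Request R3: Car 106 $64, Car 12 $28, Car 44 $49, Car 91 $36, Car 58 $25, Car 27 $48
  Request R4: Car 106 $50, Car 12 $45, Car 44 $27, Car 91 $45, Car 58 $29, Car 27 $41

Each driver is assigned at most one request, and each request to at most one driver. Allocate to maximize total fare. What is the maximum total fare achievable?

Optimal: Car 106→Request R4 ($50), Car 12→Request R1 ($64), Car 44→Request R3 ($49), Car 91→Request R5 ($59), Car 58→Request R2 ($61), Car 27→Request R7 ($42) — total 50+64+49+59+61+42 = $325.
Row-greedy (each driver in turn takes its best remaining request) gives $319, worse by 6.
Next-best assignment: Car 106→Request R3, Car 12→Request R1, Car 44→Request R7, Car 91→Request R5, Car 58→Request R2, Car 27→Request R4 = $320.
Swapping Car 91↔Car 106 (Car 91→Request R4 $45, Car 106→Request R5 $22) loses 42.
Checked against all permutations: $325 is optimal.

Maximum total: $325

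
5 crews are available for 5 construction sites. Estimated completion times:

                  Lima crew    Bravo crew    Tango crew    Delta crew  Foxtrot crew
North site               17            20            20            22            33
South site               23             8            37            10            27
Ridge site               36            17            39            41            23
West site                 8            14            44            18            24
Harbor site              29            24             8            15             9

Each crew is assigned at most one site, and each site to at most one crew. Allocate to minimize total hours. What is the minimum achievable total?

Optimal: Lima crew→West site (8 hours), Bravo crew→Ridge site (17 hours), Tango crew→North site (20 hours), Delta crew→South site (10 hours), Foxtrot crew→Harbor site (9 hours) — total 8+17+20+10+9 = 64 hours.
Column-greedy (each site in turn goes to its cheapest remaining crew) gives 74 hours, worse by 10.
Every other assignment is strictly worse.

Minimum total: 64 hours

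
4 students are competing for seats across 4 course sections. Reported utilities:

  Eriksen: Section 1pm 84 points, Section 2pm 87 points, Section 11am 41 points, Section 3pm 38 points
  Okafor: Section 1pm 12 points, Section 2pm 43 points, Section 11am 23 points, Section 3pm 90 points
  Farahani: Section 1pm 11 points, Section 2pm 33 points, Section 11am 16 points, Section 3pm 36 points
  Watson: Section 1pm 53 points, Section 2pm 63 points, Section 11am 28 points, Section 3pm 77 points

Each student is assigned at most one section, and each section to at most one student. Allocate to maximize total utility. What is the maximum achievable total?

Max total: 253 points

Optimal: Eriksen→Section 1pm (84 points), Okafor→Section 3pm (90 points), Farahani→Section 11am (16 points), Watson→Section 2pm (63 points) — total 84+90+16+63 = 253 points.
Max-entry greedy (repeatedly take the single best remaining cell) gives 246 points, worse by 7.
Checked against all permutations: 253 points is optimal.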